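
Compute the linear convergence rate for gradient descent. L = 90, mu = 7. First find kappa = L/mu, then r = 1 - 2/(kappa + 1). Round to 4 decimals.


Step 1: Compute the condition number.
kappa = L/mu = 90/7 = 12.8571
Step 2: Compute the convergence rate.
r = 1 - 2/(kappa + 1) = 1 - 2*mu/(L + mu) = (L - mu)/(L + mu) = 83/97 = 0.8557


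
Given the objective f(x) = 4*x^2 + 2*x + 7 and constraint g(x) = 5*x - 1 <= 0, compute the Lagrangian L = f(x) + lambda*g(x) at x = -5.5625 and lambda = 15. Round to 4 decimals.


Step 1: Evaluate f(x).
f(-5.5625) = 4*(-5.5625)^2 + 2*(-5.5625) + 7 = 119.6406
Step 2: Evaluate g(x).
g(-5.5625) = 5*-5.5625 - 1 = -28.8125
Step 3: Compute Lagrangian.
L = 119.6406 + 15*-28.8125 = -312.5469


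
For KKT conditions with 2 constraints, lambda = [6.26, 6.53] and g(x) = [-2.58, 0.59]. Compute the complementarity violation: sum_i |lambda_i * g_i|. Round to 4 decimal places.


KKT complementary slackness check:
lambda_1 * g_1 = 6.26 * -2.58 = -16.1508
lambda_2 * g_2 = 6.53 * 0.59 = 3.8527
Total violation = 16.1508 + 3.8527 = 20.0035


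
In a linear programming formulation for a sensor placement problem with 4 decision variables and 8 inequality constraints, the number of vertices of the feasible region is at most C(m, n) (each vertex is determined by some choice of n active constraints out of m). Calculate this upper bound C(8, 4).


Each vertex corresponds to some choice of n active constraints out of m, so the number of vertices is at most C(m, n) = m! / (n!(m-n)!).
m = 8, n = 4
Numerator: 8 * 7 * 6 * 5
Denominator: 4! = 24
C(8, 4) = 70


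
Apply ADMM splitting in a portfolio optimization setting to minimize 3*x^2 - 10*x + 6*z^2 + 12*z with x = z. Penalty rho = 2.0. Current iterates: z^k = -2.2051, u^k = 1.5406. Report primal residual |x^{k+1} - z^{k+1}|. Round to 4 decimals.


ADMM iteration with rho = 2.0, z^k = -2.2051, u^k = 1.5406
Step 1: x-update.
Minimize 3*x^2 - 10*x + (2.0/2)*(x + 2.2051 + 1.5406)^2
FOC: (2*3 + 2.0)*x = 10 + 2.0*(-2.2051 - 1.5406)
x^{k+1} = 0.3136
Step 2: z-update.
Minimize 6*z^2 + 12*z + (2.0/2)*(0.3136 - z + 1.5406)^2
FOC: (2*6 + 2.0)*z = -12 + 2.0*(0.3136 + 1.5406)
z^{k+1} = -0.5923
Step 3: u-update.
u^{k+1} = 1.5406 + 0.3136 + 0.5923 = 2.4464
Step 4: Primal residual = |0.3136 + 0.5923| = 0.9058


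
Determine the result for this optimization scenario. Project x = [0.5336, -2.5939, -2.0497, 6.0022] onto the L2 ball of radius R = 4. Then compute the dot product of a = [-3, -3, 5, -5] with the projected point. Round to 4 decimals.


Step 1: Compute ||x|| (intermediates to 6 decimals).
||x|| = sqrt(0.5336^2 + (-2.5939)^2 + (-2.0497)^2 + 6.0022^2) = 6.873189
Step 2: Project.
Since ||x|| > R, scale = R/||x|| = 4/6.873189 = 0.581971, proj(x) = scale * x
proj(x) = [0.31054, -1.509575, -1.192866, 3.493106]
Step 3: Dot product.
a^T * proj(x) = -3*0.31054 - 3*(-1.509575) + 5*(-1.192866) - 5*3.493106 = -19.8328


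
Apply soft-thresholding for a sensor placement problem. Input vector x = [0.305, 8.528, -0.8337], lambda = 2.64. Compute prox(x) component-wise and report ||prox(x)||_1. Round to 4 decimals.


Soft-thresholding with lambda = 2.64:
prox(0.305) = sign(0.305)*max(|0.305| - 2.64, 0) = 0.0
prox(8.528) = sign(8.528)*max(|8.528| - 2.64, 0) = 5.888
prox(-0.8337) = sign(-0.8337)*max(|-0.8337| - 2.64, 0) = 0.0
prox(x) = [0.0, 5.888, 0.0]
||prox(x)||_1 = 0.0 + 5.888 + 0.0 = 5.888


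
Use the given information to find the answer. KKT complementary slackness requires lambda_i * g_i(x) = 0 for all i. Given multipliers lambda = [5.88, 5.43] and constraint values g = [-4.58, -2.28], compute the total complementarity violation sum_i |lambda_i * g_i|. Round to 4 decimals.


KKT complementary slackness check:
lambda_1 * g_1 = 5.88 * -4.58 = -26.9304
lambda_2 * g_2 = 5.43 * -2.28 = -12.3804
Total violation = 26.9304 + 12.3804 = 39.3108


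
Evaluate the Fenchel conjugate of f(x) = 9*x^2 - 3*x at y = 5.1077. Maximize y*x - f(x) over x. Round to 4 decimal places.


f*(y) = sup_x {y*x - a*x^2 - b*x} = sup_x {(y-b)*x - a*x^2}
FOC: (y - b) - 2a*x = 0 => x* = (y - b)/(2a)
x* = (5.1077 + 3)/(2*9) = 0.4504
f*(5.1077) = (y-b)^2/(4a) = (5.1077 + 3)^2/(4*9)
= 65.7348/36 = 1.826


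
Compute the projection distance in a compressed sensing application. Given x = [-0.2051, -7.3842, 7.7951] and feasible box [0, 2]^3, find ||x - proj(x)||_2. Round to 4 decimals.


Project each component onto [0, 2].
clip(-0.2051) = 0.0, clip(-7.3842) = 0.0, clip(7.7951) = 2.0
Projection = [0.0, 0.0, 2.0]
Squared diffs: [0.0421, 54.5264, 33.5832]
Distance = sqrt(88.1517) = 9.3889


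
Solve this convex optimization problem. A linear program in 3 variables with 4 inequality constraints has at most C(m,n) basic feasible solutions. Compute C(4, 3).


Each vertex corresponds to some choice of n active constraints out of m, so the number of vertices is at most C(m, n) = m! / (n!(m-n)!).
m = 4, n = 3
Numerator: 4 * 3 * 2
Denominator: 3! = 6
C(4, 3) = 4


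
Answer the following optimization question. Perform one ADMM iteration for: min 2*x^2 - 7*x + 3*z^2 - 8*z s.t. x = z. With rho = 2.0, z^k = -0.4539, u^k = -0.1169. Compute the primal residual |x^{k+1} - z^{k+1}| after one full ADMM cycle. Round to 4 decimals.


ADMM iteration with rho = 2.0, z^k = -0.4539, u^k = -0.1169
Step 1: x-update.
Minimize 2*x^2 - 7*x + (2.0/2)*(x + 0.4539 - 0.1169)^2
FOC: (2*2 + 2.0)*x = 7 + 2.0*(-0.4539 + 0.1169)
x^{k+1} = 1.0543
Step 2: z-update.
Minimize 3*z^2 - 8*z + (2.0/2)*(1.0543 - z - 0.1169)^2
FOC: (2*3 + 2.0)*z = 8 + 2.0*(1.0543 - 0.1169)
z^{k+1} = 1.2344
Step 3: u-update.
u^{k+1} = -0.1169 + 1.0543 - 1.2344 = -0.2969
Step 4: Primal residual = |1.0543 - 1.2344| = 0.18


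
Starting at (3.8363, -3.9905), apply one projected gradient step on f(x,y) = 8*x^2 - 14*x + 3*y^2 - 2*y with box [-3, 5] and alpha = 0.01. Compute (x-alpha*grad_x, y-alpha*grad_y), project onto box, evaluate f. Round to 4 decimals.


Step 1: Compute gradient at (3.8363, -3.9905).
grad_x = 2*8*3.8363 - 14 = 47.3808
grad_y = 2*3*-3.9905 - 2 = -25.943
Step 2: Gradient step.
x_raw = 3.8363 - 0.01*47.3808 = 3.3625
y_raw = -3.9905 - 0.01*-25.943 = -3.7311
Step 3: Project onto [-3, 5].
x_proj = clip(3.3625) = 3.3625
y_proj = clip(-3.7311) = -3.0
Step 4: Evaluate f.
f(3.3625, -3.0) = 76.3759


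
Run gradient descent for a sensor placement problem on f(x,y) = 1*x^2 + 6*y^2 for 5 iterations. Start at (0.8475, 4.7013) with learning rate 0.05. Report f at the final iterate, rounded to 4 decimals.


Gradient descent on f(x,y) = 1*x^2 + 6*y^2.
Starting point: (0.8475, 4.7013), alpha = 0.05
Step 1: grad_x = 2*1*0.8475 = 1.695, grad_y = 2*6*4.7013 = 56.4156
  x_1 = 0.8475 - 0.05*1.695 = 0.7628
  y_1 = 4.7013 - 0.05*56.4156 = 1.8805
Step 2: grad_x = 2*1*0.7628 = 1.5255, grad_y = 2*6*1.8805 = 22.5662
  x_2 = 0.7628 - 0.05*1.5255 = 0.6865
  y_2 = 1.8805 - 0.05*22.5662 = 0.7522
Step 3: grad_x = 2*1*0.6865 = 1.373, grad_y = 2*6*0.7522 = 9.0265
  x_3 = 0.6865 - 0.05*1.373 = 0.6178
  y_3 = 0.7522 - 0.05*9.0265 = 0.3009
Step 4: grad_x = 2*1*0.6178 = 1.2357, grad_y = 2*6*0.3009 = 3.6106
  x_4 = 0.6178 - 0.05*1.2357 = 0.556
  y_4 = 0.3009 - 0.05*3.6106 = 0.1204
Step 5: grad_x = 2*1*0.556 = 1.1121, grad_y = 2*6*0.1204 = 1.4442
  x_5 = 0.556 - 0.05*1.1121 = 0.5004
  y_5 = 0.1204 - 0.05*1.4442 = 0.0481
f(0.5004, 0.0481) = 1*0.5004^2 + 6*0.0481^2 = 0.2643


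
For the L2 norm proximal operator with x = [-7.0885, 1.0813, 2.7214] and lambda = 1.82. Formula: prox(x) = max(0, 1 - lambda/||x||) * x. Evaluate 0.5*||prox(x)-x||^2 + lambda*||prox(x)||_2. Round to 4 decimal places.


Step 1: Compute ||x||.
||x|| = 7.6696
Step 2: Compute scaling factor.
scale = max(0, 1 - 1.82/7.6696) = 0.7627
Step 3: prox(x) = [-5.4064, 0.8247, 2.0756]
||prox(x)|| = 5.8496
Step 4: Proximal objective.
0.5*||prox-x||^2 = 1.6562
lambda*||prox|| = 10.6463
Total = 12.3024


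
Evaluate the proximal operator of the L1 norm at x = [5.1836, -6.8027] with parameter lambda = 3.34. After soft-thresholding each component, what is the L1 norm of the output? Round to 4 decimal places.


Soft-thresholding with lambda = 3.34:
prox(5.1836) = sign(5.1836)*max(|5.1836| - 3.34, 0) = 1.8436
prox(-6.8027) = sign(-6.8027)*max(|-6.8027| - 3.34, 0) = -3.4627
prox(x) = [1.8436, -3.4627]
||prox(x)||_1 = 1.8436 + 3.4627 = 5.3063


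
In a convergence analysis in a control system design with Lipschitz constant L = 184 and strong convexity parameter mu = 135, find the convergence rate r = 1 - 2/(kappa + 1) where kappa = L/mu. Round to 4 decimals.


Step 1: Compute the condition number.
kappa = L/mu = 184/135 = 1.363
Step 2: Compute the convergence rate.
r = 1 - 2/(kappa + 1) = 1 - 2*mu/(L + mu) = (L - mu)/(L + mu) = 49/319 = 0.1536


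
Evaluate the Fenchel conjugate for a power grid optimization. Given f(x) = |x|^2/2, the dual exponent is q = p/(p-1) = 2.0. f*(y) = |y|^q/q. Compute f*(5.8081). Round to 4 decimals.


The conjugate exponent q satisfies 1/p + 1/q = 1.
p = 2, so q = 2/(2 - 1) = 2.0
|y|^q = 5.8081^2.0 = 33.734
f*(5.8081) = 33.734 / 2.0 = 16.867


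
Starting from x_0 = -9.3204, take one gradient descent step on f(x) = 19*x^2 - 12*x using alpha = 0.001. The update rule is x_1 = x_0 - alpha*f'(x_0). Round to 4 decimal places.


We compute the gradient at x_0 and apply the update.
f'(x) = 38*x - 12
f'(-9.3204) = 38*-9.3204 - 12 = -366.1752
x_1 = -9.3204 - 0.001*-366.1752 = -8.9542


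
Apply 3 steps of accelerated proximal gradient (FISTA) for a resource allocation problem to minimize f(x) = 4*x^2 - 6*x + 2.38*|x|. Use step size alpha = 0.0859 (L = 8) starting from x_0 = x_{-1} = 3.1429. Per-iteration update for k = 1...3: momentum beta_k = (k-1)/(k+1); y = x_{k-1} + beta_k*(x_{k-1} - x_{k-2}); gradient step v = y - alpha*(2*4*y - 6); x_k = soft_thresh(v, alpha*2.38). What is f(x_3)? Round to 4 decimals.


FISTA on f(x) = 4*x^2 - 6*x + 2.38*|x|
L = 8, alpha = 0.0859
Iteration 1: beta = 0.0, y = 3.1429 + 0.0*(3.1429 - 3.1429) = 3.1429
  grad(y) = 19.1432, v = y - alpha*grad = 1.4985
  prox(v) = soft_thresh(1.4985, 0.2044) = 1.2941
Iteration 2: beta = 0.3333, y = 1.2941 + 0.3333*(1.2941 - 3.1429) = 0.6778
  grad(y) = -0.5778, v = y - alpha*grad = 0.7274
  prox(v) = soft_thresh(0.7274, 0.2044) = 0.523
Iteration 3: beta = 0.5, y = 0.523 + 0.5*(0.523 - 1.2941) = 0.1374
  grad(y) = -4.9006, v = y - alpha*grad = 0.5584
  prox(v) = soft_thresh(0.5584, 0.2044) = 0.3539
f(x_3) = 4*0.3539^2 - 6*0.3539 + 2.38*|0.3539| = -0.7802


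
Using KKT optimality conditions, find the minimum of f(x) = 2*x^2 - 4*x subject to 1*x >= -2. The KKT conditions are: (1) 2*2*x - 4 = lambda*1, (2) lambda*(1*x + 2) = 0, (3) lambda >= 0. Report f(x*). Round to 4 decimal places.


Step 1: Try lambda = 0 (constraint inactive).
Stationarity: 2*2*x - 4 = 0
x* = 4/(2*2) = 1.0
Check constraint: 1*1.0 = 1.0 >= -2 -- satisfied.
Step 2: Compute optimal value.
f(x*) = 2*1.0^2 - 4*1.0 = -2.0


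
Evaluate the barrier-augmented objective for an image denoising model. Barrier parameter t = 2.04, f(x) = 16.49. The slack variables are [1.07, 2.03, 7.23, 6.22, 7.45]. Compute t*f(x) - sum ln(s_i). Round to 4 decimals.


Step 1: Compute log-barrier.
ln values: [0.0677, 0.708, 1.9782, 1.8278, 2.0082]
phi = -(0.0677 + 0.708 + 1.9782 + 1.8278 + 2.0082) = -6.5899
Step 2: Compute augmented objective.
t*f(x) = 2.04*16.49 = 33.6396
Total = 33.6396 - 6.5899 = 27.0497


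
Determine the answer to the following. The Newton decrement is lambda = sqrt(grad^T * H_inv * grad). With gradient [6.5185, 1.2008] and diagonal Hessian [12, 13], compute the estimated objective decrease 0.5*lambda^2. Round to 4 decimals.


Step 1: H is diagonal, so H^(-1) * g = [0.5432, 0.0924].
Step 2: g^T H^(-1) g = sum_i g_i^2 / H_ii
  = (6.5185)^2/12 + (1.2008)^2/13
  = 3.5409 + 0.1109 = 3.6518
Step 3: Objective decrease = 0.5 * g^T H^(-1) g = 1.8259


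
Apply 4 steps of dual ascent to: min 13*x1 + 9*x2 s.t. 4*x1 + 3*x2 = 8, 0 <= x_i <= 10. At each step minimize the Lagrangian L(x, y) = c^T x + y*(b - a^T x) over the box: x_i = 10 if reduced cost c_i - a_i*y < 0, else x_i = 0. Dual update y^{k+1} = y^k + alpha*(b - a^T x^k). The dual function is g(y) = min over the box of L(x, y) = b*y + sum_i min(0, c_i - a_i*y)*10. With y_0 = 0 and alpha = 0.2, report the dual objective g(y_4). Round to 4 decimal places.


Dual ascent for LP: min 13*x1 + 9*x2, 4*x1 + 3*x2 = 8, 0 <= x_i <= 10
Step 1: y^k = 0.0, reduced costs: (13.0, 9.0)
  x^k = (0.0, 0.0), subgradient = b - a^T x = 8.0
  y^{k+1} = 0.0 + 0.2*8.0 = 1.6
Step 2: y^k = 1.6, reduced costs: (6.6, 4.2)
  x^k = (0.0, 0.0), subgradient = b - a^T x = 8.0
  y^{k+1} = 1.6 + 0.2*8.0 = 3.2
Step 3: y^k = 3.2, reduced costs: (0.2, -0.6)
  x^k = (0.0, 10.0), subgradient = b - a^T x = -22.0
  y^{k+1} = 3.2 + 0.2*-22.0 = -1.2
Step 4: y^k = -1.2, reduced costs: (17.8, 12.6)
  x^k = (0.0, 0.0), subgradient = b - a^T x = 8.0
  y^{k+1} = -1.2 + 0.2*8.0 = 0.4
Dual objective at y_4 = 0.4: reduced costs (11.4, 7.8), box minimizer x = (0.0, 0.0)
g(y_4) = b*y + (c1 - a1*y)*x1 + (c2 - a2*y)*x2 = 8*0.4 + 11.4*0.0 + 7.8*0.0 = 3.2 + 0.0 + 0.0 = 3.2


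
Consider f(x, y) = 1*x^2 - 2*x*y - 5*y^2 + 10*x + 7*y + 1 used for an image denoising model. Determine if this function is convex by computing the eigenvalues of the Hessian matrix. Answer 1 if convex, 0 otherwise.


The Hessian of f(x,y) = 1*x^2 - 2*x*y - 5*y^2 + 10*x + 7*y + 1 is:
H = [[2, -2], [-2, -10]]
Trace = 2 - 10 = -8
Determinant = 2*-10 - (-2)^2 = -24
Discriminant = (-8)^2 - 4*-24 = 160.0
Eigenvalues: lambda_1 = -10.3246, lambda_2 = 2.3246
The function is not convex.

0


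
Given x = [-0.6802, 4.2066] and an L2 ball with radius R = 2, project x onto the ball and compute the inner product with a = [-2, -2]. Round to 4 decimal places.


Step 1: Compute ||x|| (intermediates to 6 decimals).
||x|| = sqrt((-0.6802)^2 + 4.2066^2) = 4.261239
Step 2: Project.
Since ||x|| > R, scale = R/||x|| = 2/4.261239 = 0.469347, proj(x) = scale * x
proj(x) = [-0.31925, 1.974355]
Step 3: Dot product.
a^T * proj(x) = -2*(-0.31925) - 2*1.974355 = -3.3102


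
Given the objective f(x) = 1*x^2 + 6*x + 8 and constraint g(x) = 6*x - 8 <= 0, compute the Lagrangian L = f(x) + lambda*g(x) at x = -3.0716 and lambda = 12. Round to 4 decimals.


Step 1: Evaluate f(x).
f(-3.0716) = 1*(-3.0716)^2 + 6*(-3.0716) + 8 = -0.9949
Step 2: Evaluate g(x).
g(-3.0716) = 6*-3.0716 - 8 = -26.4296
Step 3: Compute Lagrangian.
L = -0.9949 + 12*-26.4296 = -318.1501


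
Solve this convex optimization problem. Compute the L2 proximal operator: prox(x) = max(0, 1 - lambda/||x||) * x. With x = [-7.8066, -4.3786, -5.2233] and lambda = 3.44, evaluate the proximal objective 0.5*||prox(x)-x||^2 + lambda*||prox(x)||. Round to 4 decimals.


Step 1: Compute ||x||.
||x|| = 10.3633
Step 2: Compute scaling factor.
scale = max(0, 1 - 3.44/10.3633) = 0.6681
Step 3: prox(x) = [-5.2153, -2.9252, -3.4895]
||prox(x)|| = 6.9233
Step 4: Proximal objective.
0.5*||prox-x||^2 = 5.9168
lambda*||prox|| = 23.8162
Total = 29.733


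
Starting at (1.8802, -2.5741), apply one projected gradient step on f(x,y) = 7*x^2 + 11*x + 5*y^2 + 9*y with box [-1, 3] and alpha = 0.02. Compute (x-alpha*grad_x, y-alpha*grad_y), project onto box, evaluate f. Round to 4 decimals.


Step 1: Compute gradient at (1.8802, -2.5741).
grad_x = 2*7*1.8802 + 11 = 37.3228
grad_y = 2*5*-2.5741 + 9 = -16.741
Step 2: Gradient step.
x_raw = 1.8802 - 0.02*37.3228 = 1.1337
y_raw = -2.5741 - 0.02*-16.741 = -2.2393
Step 3: Project onto [-1, 3].
x_proj = clip(1.1337) = 1.1337
y_proj = clip(-2.2393) = -1.0
Step 4: Evaluate f.
f(1.1337, -1.0) = 17.4688


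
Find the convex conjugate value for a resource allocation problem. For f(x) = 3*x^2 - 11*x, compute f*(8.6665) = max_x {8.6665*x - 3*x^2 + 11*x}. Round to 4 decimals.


f*(y) = sup_x {y*x - a*x^2 - b*x} = sup_x {(y-b)*x - a*x^2}
FOC: (y - b) - 2a*x = 0 => x* = (y - b)/(2a)
x* = (8.6665 + 11)/(2*3) = 3.2778
f*(8.6665) = (y-b)^2/(4a) = (8.6665 + 11)^2/(4*3)
= 386.7712/12 = 32.2309


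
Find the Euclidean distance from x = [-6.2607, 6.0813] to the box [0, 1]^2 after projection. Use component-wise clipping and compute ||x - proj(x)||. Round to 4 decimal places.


Project each component onto [0, 1].
clip(-6.2607) = 0.0, clip(6.0813) = 1.0
Projection = [0.0, 1.0]
Squared diffs: [39.1964, 25.8196]
Distance = sqrt(65.016) = 8.0632


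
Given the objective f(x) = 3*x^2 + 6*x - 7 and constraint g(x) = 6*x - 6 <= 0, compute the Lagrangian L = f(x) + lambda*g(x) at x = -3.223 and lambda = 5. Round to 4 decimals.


Step 1: Evaluate f(x).
f(-3.223) = 3*(-3.223)^2 + 6*(-3.223) - 7 = 4.8252
Step 2: Evaluate g(x).
g(-3.223) = 6*-3.223 - 6 = -25.338
Step 3: Compute Lagrangian.
L = 4.8252 + 5*-25.338 = -121.8648


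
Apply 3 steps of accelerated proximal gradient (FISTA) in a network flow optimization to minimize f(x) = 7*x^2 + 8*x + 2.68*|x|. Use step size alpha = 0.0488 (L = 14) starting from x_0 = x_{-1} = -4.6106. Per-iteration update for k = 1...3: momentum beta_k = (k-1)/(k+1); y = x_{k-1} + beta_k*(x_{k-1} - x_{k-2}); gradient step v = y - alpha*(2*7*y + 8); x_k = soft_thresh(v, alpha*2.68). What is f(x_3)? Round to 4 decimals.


FISTA on f(x) = 7*x^2 + 8*x + 2.68*|x|
L = 14, alpha = 0.0488
Iteration 1: beta = 0.0, y = -4.6106 + 0.0*(-4.6106 + 4.6106) = -4.6106
  grad(y) = -56.5484, v = y - alpha*grad = -1.851
  prox(v) = soft_thresh(-1.851, 0.1308) = -1.7203
Iteration 2: beta = 0.3333, y = -1.7203 + 0.3333*(-1.7203 + 4.6106) = -0.7568
  grad(y) = -2.5953, v = y - alpha*grad = -0.6302
  prox(v) = soft_thresh(-0.6302, 0.1308) = -0.4994
Iteration 3: beta = 0.5, y = -0.4994 + 0.5*(-0.4994 + 1.7203) = 0.1111
  grad(y) = 9.555, v = y - alpha*grad = -0.3552
  prox(v) = soft_thresh(-0.3552, 0.1308) = -0.2244
f(x_3) = 7*(-0.2244)^2 + 8*(-0.2244) + 2.68*|-0.2244| = -0.8414


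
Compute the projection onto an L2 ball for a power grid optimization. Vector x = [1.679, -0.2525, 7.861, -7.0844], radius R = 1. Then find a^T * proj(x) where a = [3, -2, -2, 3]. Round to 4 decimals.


Step 1: Compute ||x|| (intermediates to 6 decimals).
||x|| = sqrt(1.679^2 + (-0.2525)^2 + 7.861^2 + (-7.0844)^2) = 10.717595
Step 2: Project.
Since ||x|| > R, scale = R/||x|| = 1/10.717595 = 0.093305, proj(x) = scale * x
proj(x) = [0.156659, -0.02356, 0.733471, -0.66101]
Step 3: Dot product.
a^T * proj(x) = 3*0.156659 - 2*(-0.02356) - 2*0.733471 + 3*(-0.66101) = -2.9329


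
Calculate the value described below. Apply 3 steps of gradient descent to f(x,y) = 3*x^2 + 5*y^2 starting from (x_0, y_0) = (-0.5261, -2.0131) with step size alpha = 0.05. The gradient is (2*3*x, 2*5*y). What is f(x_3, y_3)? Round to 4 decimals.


Gradient descent on f(x,y) = 3*x^2 + 5*y^2.
Starting point: (-0.5261, -2.0131), alpha = 0.05
Step 1: grad_x = 2*3*-0.5261 = -3.1566, grad_y = 2*5*-2.0131 = -20.131
  x_1 = -0.5261 - 0.05*-3.1566 = -0.3683
  y_1 = -2.0131 - 0.05*-20.131 = -1.0066
Step 2: grad_x = 2*3*-0.3683 = -2.2096, grad_y = 2*5*-1.0066 = -10.0655
  x_2 = -0.3683 - 0.05*-2.2096 = -0.2578
  y_2 = -1.0066 - 0.05*-10.0655 = -0.5033
Step 3: grad_x = 2*3*-0.2578 = -1.5467, grad_y = 2*5*-0.5033 = -5.0328
  x_3 = -0.2578 - 0.05*-1.5467 = -0.1805
  y_3 = -0.5033 - 0.05*-5.0328 = -0.2516
f(-0.1805, -0.2516) = 3*(-0.1805)^2 + 5*(-0.2516)^2 = 0.4143


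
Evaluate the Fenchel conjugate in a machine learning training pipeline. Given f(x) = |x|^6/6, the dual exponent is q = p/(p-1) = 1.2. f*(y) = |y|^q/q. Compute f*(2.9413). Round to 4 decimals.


The conjugate exponent q satisfies 1/p + 1/q = 1.
p = 6, so q = 6/(6 - 1) = 1.2
|y|^q = 2.9413^1.2 = 3.6496
f*(2.9413) = 3.6496 / 1.2 = 3.0413


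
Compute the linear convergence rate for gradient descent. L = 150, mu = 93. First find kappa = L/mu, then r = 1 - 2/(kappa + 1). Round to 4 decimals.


Step 1: Compute the condition number.
kappa = L/mu = 150/93 = 1.6129
Step 2: Compute the convergence rate.
r = 1 - 2/(kappa + 1) = 1 - 2*mu/(L + mu) = (L - mu)/(L + mu) = 57/243 = 0.2346


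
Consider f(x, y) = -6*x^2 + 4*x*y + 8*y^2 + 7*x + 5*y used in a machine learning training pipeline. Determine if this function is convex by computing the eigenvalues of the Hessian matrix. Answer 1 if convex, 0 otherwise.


The Hessian of f(x,y) = -6*x^2 + 4*x*y + 8*y^2 + 7*x + 5*y is:
H = [[-12, 4], [4, 16]]
Trace = -12 + 16 = 4
Determinant = -12*16 - (4)^2 = -208
Discriminant = (4)^2 - 4*-208 = 848.0
Eigenvalues: lambda_1 = -12.5602, lambda_2 = 16.5602
The function is not convex.

0


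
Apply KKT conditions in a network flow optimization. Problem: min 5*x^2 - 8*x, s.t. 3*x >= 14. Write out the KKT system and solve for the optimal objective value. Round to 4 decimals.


Step 1: Try lambda = 0 (constraint inactive).
x_unc = 8/(2*5) = 0.8
Check: 3*0.8 = 2.4 < 14 -- violated!
Step 2: Constraint must be active: 3*x = 14
x* = 14/3 = 4.6667 (rounded; the exact value 14/3 is used below)
lambda = (2*5*(14/3) - 8)/3 = 12.8889
Step 3: Compute optimal value.
f(x*) = 5*(14/3)^2 - 8*(14/3) = 71.5556


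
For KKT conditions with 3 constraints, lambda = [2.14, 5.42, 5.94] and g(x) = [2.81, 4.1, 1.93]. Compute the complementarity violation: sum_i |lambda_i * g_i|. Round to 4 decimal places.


KKT complementary slackness check:
lambda_1 * g_1 = 2.14 * 2.81 = 6.0134
lambda_2 * g_2 = 5.42 * 4.1 = 22.222
lambda_3 * g_3 = 5.94 * 1.93 = 11.4642
Total violation = 6.0134 + 22.222 + 11.4642 = 39.6996


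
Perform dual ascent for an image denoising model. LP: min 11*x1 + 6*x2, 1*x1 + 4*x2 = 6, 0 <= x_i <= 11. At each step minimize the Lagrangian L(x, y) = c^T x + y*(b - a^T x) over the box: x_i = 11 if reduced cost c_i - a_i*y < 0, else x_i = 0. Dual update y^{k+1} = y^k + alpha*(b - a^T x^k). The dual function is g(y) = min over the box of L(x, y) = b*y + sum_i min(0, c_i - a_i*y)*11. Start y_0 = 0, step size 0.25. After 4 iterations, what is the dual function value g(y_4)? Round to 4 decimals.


Dual ascent for LP: min 11*x1 + 6*x2, 1*x1 + 4*x2 = 6, 0 <= x_i <= 11
Step 1: y^k = 0.0, reduced costs: (11.0, 6.0)
  x^k = (0.0, 0.0), subgradient = b - a^T x = 6.0
  y^{k+1} = 0.0 + 0.25*6.0 = 1.5
Step 2: y^k = 1.5, reduced costs: (9.5, 0.0)
  x^k = (0.0, 0.0), subgradient = b - a^T x = 6.0
  y^{k+1} = 1.5 + 0.25*6.0 = 3.0
Step 3: y^k = 3.0, reduced costs: (8.0, -6.0)
  x^k = (0.0, 11.0), subgradient = b - a^T x = -38.0
  y^{k+1} = 3.0 + 0.25*-38.0 = -6.5
Step 4: y^k = -6.5, reduced costs: (17.5, 32.0)
  x^k = (0.0, 0.0), subgradient = b - a^T x = 6.0
  y^{k+1} = -6.5 + 0.25*6.0 = -5.0
Dual objective at y_4 = -5.0: reduced costs (16.0, 26.0), box minimizer x = (0.0, 0.0)
g(y_4) = b*y + (c1 - a1*y)*x1 + (c2 - a2*y)*x2 = 6*(-5.0) + 16.0*0.0 + 26.0*0.0 = -30.0 + 0.0 + 0.0 = -30.0


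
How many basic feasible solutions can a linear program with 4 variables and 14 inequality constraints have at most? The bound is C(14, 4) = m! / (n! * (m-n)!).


Each vertex corresponds to some choice of n active constraints out of m, so the number of vertices is at most C(m, n) = m! / (n!(m-n)!).
m = 14, n = 4
Numerator: 14 * 13 * 12 * 11
Denominator: 4! = 24
C(14, 4) = 1001


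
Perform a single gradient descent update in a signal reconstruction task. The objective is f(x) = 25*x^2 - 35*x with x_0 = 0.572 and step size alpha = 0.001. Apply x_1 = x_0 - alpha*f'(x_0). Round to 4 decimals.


We compute the gradient at x_0 and apply the update.
f'(x) = 50*x - 35
f'(0.572) = 50*0.572 - 35 = -6.4
x_1 = 0.572 - 0.001*-6.4 = 0.5784


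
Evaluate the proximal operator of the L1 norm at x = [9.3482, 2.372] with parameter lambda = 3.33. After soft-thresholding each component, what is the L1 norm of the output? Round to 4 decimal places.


Soft-thresholding with lambda = 3.33:
prox(9.3482) = sign(9.3482)*max(|9.3482| - 3.33, 0) = 6.0182
prox(2.372) = sign(2.372)*max(|2.372| - 3.33, 0) = 0.0
prox(x) = [6.0182, 0.0]
||prox(x)||_1 = 6.0182 + 0.0 = 6.0182


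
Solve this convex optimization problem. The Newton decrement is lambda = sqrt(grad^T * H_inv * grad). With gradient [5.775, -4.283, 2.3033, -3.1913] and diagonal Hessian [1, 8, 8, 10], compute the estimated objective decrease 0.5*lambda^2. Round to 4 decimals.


Step 1: H is diagonal, so H^(-1) * g = [5.775, -0.5354, 0.2879, -0.3191].
Step 2: g^T H^(-1) g = sum_i g_i^2 / H_ii
  = (5.775)^2/1 + (-4.283)^2/8 + (2.3033)^2/8 + (-3.1913)^2/10
  = 33.3506 + 2.293 + 0.6631 + 1.0184 = 37.3252
Step 3: Objective decrease = 0.5 * g^T H^(-1) g = 18.6626


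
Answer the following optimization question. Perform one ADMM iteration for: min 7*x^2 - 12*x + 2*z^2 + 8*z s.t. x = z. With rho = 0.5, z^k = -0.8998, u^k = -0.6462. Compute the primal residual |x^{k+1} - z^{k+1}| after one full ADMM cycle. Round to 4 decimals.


ADMM iteration with rho = 0.5, z^k = -0.8998, u^k = -0.6462
Step 1: x-update.
Minimize 7*x^2 - 12*x + (0.5/2)*(x + 0.8998 - 0.6462)^2
FOC: (2*7 + 0.5)*x = 12 + 0.5*(-0.8998 + 0.6462)
x^{k+1} = 0.8188
Step 2: z-update.
Minimize 2*z^2 + 8*z + (0.5/2)*(0.8188 - z - 0.6462)^2
FOC: (2*2 + 0.5)*z = -8 + 0.5*(0.8188 - 0.6462)
z^{k+1} = -1.7586
Step 3: u-update.
u^{k+1} = -0.6462 + 0.8188 + 1.7586 = 1.9312
Step 4: Primal residual = |0.8188 + 1.7586| = 2.5774


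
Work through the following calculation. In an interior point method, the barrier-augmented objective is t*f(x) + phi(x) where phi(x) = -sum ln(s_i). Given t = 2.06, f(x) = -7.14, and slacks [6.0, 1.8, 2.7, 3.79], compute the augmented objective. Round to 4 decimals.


Step 1: Compute log-barrier.
ln values: [1.7918, 0.5878, 0.9933, 1.3324]
phi = -(1.7918 + 0.5878 + 0.9933 + 1.3324) = -4.7052
Step 2: Compute augmented objective.
t*f(x) = 2.06*-7.14 = -14.7084
Total = -14.7084 - 4.7052 = -19.4136


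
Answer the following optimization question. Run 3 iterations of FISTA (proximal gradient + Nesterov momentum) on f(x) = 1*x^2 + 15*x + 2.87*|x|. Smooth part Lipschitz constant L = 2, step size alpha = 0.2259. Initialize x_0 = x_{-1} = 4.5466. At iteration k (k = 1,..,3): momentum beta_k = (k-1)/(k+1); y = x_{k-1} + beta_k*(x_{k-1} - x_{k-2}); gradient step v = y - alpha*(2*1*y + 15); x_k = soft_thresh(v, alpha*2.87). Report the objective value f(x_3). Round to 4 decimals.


FISTA on f(x) = 1*x^2 + 15*x + 2.87*|x|
L = 2, alpha = 0.2259
Iteration 1: beta = 0.0, y = 4.5466 + 0.0*(4.5466 - 4.5466) = 4.5466
  grad(y) = 24.0932, v = y - alpha*grad = -0.8961
  prox(v) = soft_thresh(-0.8961, 0.6483) = -0.2477
Iteration 2: beta = 0.3333, y = -0.2477 + 0.3333*(-0.2477 - 4.5466) = -1.8458
  grad(y) = 11.3083, v = y - alpha*grad = -4.4004
  prox(v) = soft_thresh(-4.4004, 0.6483) = -3.752
Iteration 3: beta = 0.5, y = -3.752 + 0.5*(-3.752 + 0.2477) = -5.5042
  grad(y) = 3.9916, v = y - alpha*grad = -6.4059
  prox(v) = soft_thresh(-6.4059, 0.6483) = -5.7576
f(x_3) = 1*(-5.7576)^2 + 15*(-5.7576) + 2.87*|-5.7576| = -36.6897


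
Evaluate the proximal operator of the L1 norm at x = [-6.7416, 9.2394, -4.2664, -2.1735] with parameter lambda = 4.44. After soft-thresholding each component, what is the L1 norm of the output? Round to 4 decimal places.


Soft-thresholding with lambda = 4.44:
prox(-6.7416) = sign(-6.7416)*max(|-6.7416| - 4.44, 0) = -2.3016
prox(9.2394) = sign(9.2394)*max(|9.2394| - 4.44, 0) = 4.7994
prox(-4.2664) = sign(-4.2664)*max(|-4.2664| - 4.44, 0) = 0.0
prox(-2.1735) = sign(-2.1735)*max(|-2.1735| - 4.44, 0) = 0.0
prox(x) = [-2.3016, 4.7994, 0.0, 0.0]
||prox(x)||_1 = 2.3016 + 4.7994 + 0.0 + 0.0 = 7.101


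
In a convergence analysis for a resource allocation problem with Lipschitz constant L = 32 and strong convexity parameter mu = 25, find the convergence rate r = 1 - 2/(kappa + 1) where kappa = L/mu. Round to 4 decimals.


Step 1: Compute the condition number.
kappa = L/mu = 32/25 = 1.28
Step 2: Compute the convergence rate.
r = 1 - 2/(kappa + 1) = 1 - 2*mu/(L + mu) = (L - mu)/(L + mu) = 7/57 = 0.1228


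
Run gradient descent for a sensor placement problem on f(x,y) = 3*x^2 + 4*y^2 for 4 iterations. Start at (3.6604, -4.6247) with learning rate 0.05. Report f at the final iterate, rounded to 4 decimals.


Gradient descent on f(x,y) = 3*x^2 + 4*y^2.
Starting point: (3.6604, -4.6247), alpha = 0.05
Step 1: grad_x = 2*3*3.6604 = 21.9624, grad_y = 2*4*-4.6247 = -36.9976
  x_1 = 3.6604 - 0.05*21.9624 = 2.5623
  y_1 = -4.6247 - 0.05*-36.9976 = -2.7748
Step 2: grad_x = 2*3*2.5623 = 15.3737, grad_y = 2*4*-2.7748 = -22.1986
  x_2 = 2.5623 - 0.05*15.3737 = 1.7936
  y_2 = -2.7748 - 0.05*-22.1986 = -1.6649
Step 3: grad_x = 2*3*1.7936 = 10.7616, grad_y = 2*4*-1.6649 = -13.3191
  x_3 = 1.7936 - 0.05*10.7616 = 1.2555
  y_3 = -1.6649 - 0.05*-13.3191 = -0.9989
Step 4: grad_x = 2*3*1.2555 = 7.5331, grad_y = 2*4*-0.9989 = -7.9915
  x_4 = 1.2555 - 0.05*7.5331 = 0.8789
  y_4 = -0.9989 - 0.05*-7.9915 = -0.5994
f(0.8789, -0.5994) = 3*0.8789^2 + 4*(-0.5994)^2 = 3.7541


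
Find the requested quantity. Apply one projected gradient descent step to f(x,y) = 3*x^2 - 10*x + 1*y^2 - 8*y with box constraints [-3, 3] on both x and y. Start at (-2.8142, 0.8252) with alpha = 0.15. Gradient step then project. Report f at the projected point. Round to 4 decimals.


Step 1: Compute gradient at (-2.8142, 0.8252).
grad_x = 2*3*-2.8142 - 10 = -26.8852
grad_y = 2*1*0.8252 - 8 = -6.3496
Step 2: Gradient step.
x_raw = -2.8142 - 0.15*-26.8852 = 1.2186
y_raw = 0.8252 - 0.15*-6.3496 = 1.7776
Step 3: Project onto [-3, 3].
x_proj = clip(1.2186) = 1.2186
y_proj = clip(1.7776) = 1.7776
Step 4: Evaluate f.
f(1.2186, 1.7776) = -18.7921


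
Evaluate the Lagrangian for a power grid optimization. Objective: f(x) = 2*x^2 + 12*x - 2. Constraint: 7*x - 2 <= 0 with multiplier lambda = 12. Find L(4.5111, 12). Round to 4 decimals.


Step 1: Evaluate f(x).
f(4.5111) = 2*4.5111^2 + 12*4.5111 - 2 = 92.8332
Step 2: Evaluate g(x).
g(4.5111) = 7*4.5111 - 2 = 29.5777
Step 3: Compute Lagrangian.
L = 92.8332 + 12*29.5777 = 447.7656


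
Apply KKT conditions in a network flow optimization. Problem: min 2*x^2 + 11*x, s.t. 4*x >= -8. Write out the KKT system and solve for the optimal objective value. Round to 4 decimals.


Step 1: Try lambda = 0 (constraint inactive).
x_unc = -11/(2*2) = -2.75
Check: 4*-2.75 = -11.0 < -8 -- violated!
Step 2: Constraint must be active: 4*x = -8
x* = -8/4 = -2.0
lambda = (2*2*(-2.0) + 11)/4 = 0.75
Step 3: Compute optimal value.
f(x*) = 2*(-2.0)^2 + 11*(-2.0) = -14.0


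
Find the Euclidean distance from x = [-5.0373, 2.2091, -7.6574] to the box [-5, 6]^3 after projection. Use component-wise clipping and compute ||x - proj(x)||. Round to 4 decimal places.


Project each component onto [-5, 6].
clip(-5.0373) = -5.0, clip(2.2091) = 2.2091, clip(-7.6574) = -5.0
Projection = [-5.0, 2.2091, -5.0]
Squared diffs: [0.0014, 0.0, 7.0618]
Distance = sqrt(7.0632) = 2.6577


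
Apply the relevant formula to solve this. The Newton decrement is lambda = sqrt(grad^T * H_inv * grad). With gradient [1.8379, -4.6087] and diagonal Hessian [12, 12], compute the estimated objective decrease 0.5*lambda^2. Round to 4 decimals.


Step 1: H is diagonal, so H^(-1) * g = [0.1532, -0.3841].
Step 2: g^T H^(-1) g = sum_i g_i^2 / H_ii
  = (1.8379)^2/12 + (-4.6087)^2/12
  = 0.2815 + 1.77 = 2.0515
Step 3: Objective decrease = 0.5 * g^T H^(-1) g = 1.0257


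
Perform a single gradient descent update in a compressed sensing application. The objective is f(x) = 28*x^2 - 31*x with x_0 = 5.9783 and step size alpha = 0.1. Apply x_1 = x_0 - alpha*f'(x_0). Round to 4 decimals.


We compute the gradient at x_0 and apply the update.
f'(x) = 56*x - 31
f'(5.9783) = 56*5.9783 - 31 = 303.7848
x_1 = 5.9783 - 0.1*303.7848 = -24.4002


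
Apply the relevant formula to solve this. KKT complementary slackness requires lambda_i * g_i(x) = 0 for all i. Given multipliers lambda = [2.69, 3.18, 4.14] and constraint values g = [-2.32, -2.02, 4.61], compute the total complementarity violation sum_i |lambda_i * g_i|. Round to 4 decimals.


KKT complementary slackness check:
lambda_1 * g_1 = 2.69 * -2.32 = -6.2408
lambda_2 * g_2 = 3.18 * -2.02 = -6.4236
lambda_3 * g_3 = 4.14 * 4.61 = 19.0854
Total violation = 6.2408 + 6.4236 + 19.0854 = 31.7498


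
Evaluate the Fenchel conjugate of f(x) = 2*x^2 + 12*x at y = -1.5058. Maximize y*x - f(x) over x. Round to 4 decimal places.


f*(y) = sup_x {y*x - a*x^2 - b*x} = sup_x {(y-b)*x - a*x^2}
FOC: (y - b) - 2a*x = 0 => x* = (y - b)/(2a)
x* = (-1.5058 - 12)/(2*2) = -3.3765
f*(-1.5058) = (y-b)^2/(4a) = (-1.5058 - 12)^2/(4*2)
= 182.4066/8 = 22.8008


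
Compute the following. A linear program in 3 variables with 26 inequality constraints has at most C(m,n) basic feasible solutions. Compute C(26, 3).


Each vertex corresponds to some choice of n active constraints out of m, so the number of vertices is at most C(m, n) = m! / (n!(m-n)!).
m = 26, n = 3
Numerator: 26 * 25 * 24
Denominator: 3! = 6
C(26, 3) = 2600


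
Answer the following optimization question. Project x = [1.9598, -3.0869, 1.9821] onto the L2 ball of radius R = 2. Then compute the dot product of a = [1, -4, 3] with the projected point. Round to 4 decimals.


Step 1: Compute ||x|| (intermediates to 6 decimals).
||x|| = sqrt(1.9598^2 + (-3.0869)^2 + 1.9821^2) = 4.159145
Step 2: Project.
Since ||x|| > R, scale = R/||x|| = 2/4.159145 = 0.480868, proj(x) = scale * x
proj(x) = [0.942405, -1.484391, 0.953128]
Step 3: Dot product.
a^T * proj(x) = 1*0.942405 - 4*(-1.484391) + 3*0.953128 = 9.7394


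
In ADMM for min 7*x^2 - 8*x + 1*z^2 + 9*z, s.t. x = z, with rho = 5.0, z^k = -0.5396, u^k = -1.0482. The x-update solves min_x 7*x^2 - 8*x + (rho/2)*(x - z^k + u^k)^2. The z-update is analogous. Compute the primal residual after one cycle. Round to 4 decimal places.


ADMM iteration with rho = 5.0, z^k = -0.5396, u^k = -1.0482
Step 1: x-update.
Minimize 7*x^2 - 8*x + (5.0/2)*(x + 0.5396 - 1.0482)^2
FOC: (2*7 + 5.0)*x = 8 + 5.0*(-0.5396 + 1.0482)
x^{k+1} = 0.5549
Step 2: z-update.
Minimize 1*z^2 + 9*z + (5.0/2)*(0.5549 - z - 1.0482)^2
FOC: (2*1 + 5.0)*z = -9 + 5.0*(0.5549 - 1.0482)
z^{k+1} = -1.6381
Step 3: u-update.
u^{k+1} = -1.0482 + 0.5549 + 1.6381 = 1.1448
Step 4: Primal residual = |0.5549 + 1.6381| = 2.193


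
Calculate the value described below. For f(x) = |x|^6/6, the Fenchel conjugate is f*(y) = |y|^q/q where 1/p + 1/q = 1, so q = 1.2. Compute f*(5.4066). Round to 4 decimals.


The conjugate exponent q satisfies 1/p + 1/q = 1.
p = 6, so q = 6/(6 - 1) = 1.2
|y|^q = 5.4066^1.2 = 7.5772
f*(5.4066) = 7.5772 / 1.2 = 6.3143


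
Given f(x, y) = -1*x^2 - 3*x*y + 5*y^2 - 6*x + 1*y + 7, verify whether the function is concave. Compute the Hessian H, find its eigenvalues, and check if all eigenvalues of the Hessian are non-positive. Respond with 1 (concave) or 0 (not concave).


The Hessian of f(x,y) = -1*x^2 - 3*x*y + 5*y^2 - 6*x + 1*y + 7 is:
H = [[-2, -3], [-3, 10]]
Trace = -2 + 10 = 8
Determinant = -2*10 - (-3)^2 = -29
Discriminant = (8)^2 - 4*-29 = 180.0
Eigenvalues: lambda_1 = -2.7082, lambda_2 = 10.7082
The function is not concave.

0


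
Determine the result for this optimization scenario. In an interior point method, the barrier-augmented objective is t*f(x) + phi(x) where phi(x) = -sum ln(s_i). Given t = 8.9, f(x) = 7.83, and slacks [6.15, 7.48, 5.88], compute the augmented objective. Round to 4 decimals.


Step 1: Compute log-barrier.
ln values: [1.8165, 2.0122, 1.7716]
phi = -(1.8165 + 2.0122 + 1.7716) = -5.6002
Step 2: Compute augmented objective.
t*f(x) = 8.9*7.83 = 69.687
Total = 69.687 - 5.6002 = 64.0868


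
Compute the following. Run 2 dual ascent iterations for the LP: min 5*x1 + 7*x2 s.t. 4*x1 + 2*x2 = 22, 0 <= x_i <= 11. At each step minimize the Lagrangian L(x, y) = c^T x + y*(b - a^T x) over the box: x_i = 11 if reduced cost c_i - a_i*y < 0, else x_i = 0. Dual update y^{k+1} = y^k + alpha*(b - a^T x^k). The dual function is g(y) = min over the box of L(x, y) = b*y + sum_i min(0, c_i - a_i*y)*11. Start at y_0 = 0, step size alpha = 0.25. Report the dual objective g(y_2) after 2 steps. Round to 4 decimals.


Dual ascent for LP: min 5*x1 + 7*x2, 4*x1 + 2*x2 = 22, 0 <= x_i <= 11
Step 1: y^k = 0.0, reduced costs: (5.0, 7.0)
  x^k = (0.0, 0.0), subgradient = b - a^T x = 22.0
  y^{k+1} = 0.0 + 0.25*22.0 = 5.5
Step 2: y^k = 5.5, reduced costs: (-17.0, -4.0)
  x^k = (11.0, 11.0), subgradient = b - a^T x = -44.0
  y^{k+1} = 5.5 + 0.25*-44.0 = -5.5
Dual objective at y_2 = -5.5: reduced costs (27.0, 18.0), box minimizer x = (0.0, 0.0)
g(y_2) = b*y + (c1 - a1*y)*x1 + (c2 - a2*y)*x2 = 22*(-5.5) + 27.0*0.0 + 18.0*0.0 = -121.0 + 0.0 + 0.0 = -121.0


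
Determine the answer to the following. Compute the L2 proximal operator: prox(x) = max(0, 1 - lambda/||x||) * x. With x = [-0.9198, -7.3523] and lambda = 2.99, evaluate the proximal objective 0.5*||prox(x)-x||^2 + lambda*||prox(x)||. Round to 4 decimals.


Step 1: Compute ||x||.
||x|| = 7.4096
Step 2: Compute scaling factor.
scale = max(0, 1 - 2.99/7.4096) = 0.5965
Step 3: prox(x) = [-0.5486, -4.3854]
||prox(x)|| = 4.4196
Step 4: Proximal objective.
0.5*||prox-x||^2 = 4.4701
lambda*||prox|| = 13.2146
Total = 17.6847


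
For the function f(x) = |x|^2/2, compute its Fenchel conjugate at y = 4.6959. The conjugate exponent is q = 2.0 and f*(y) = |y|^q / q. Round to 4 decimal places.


The conjugate exponent q satisfies 1/p + 1/q = 1.
p = 2, so q = 2/(2 - 1) = 2.0
|y|^q = 4.6959^2.0 = 22.0515
f*(4.6959) = 22.0515 / 2.0 = 11.0257


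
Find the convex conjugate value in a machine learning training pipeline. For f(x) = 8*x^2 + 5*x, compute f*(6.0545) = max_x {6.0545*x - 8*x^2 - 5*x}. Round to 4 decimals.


f*(y) = sup_x {y*x - a*x^2 - b*x} = sup_x {(y-b)*x - a*x^2}
FOC: (y - b) - 2a*x = 0 => x* = (y - b)/(2a)
x* = (6.0545 - 5)/(2*8) = 0.0659
f*(6.0545) = (y-b)^2/(4a) = (6.0545 - 5)^2/(4*8)
= 1.112/32 = 0.0347


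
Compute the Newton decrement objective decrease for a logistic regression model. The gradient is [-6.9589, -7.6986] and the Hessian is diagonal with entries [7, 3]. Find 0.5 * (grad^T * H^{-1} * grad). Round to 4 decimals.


Step 1: H is diagonal, so H^(-1) * g = [-0.9941, -2.5662].
Step 2: g^T H^(-1) g = sum_i g_i^2 / H_ii
  = (-6.9589)^2/7 + (-7.6986)^2/3
  = 6.918 + 19.7561 = 26.6742
Step 3: Objective decrease = 0.5 * g^T H^(-1) g = 13.3371


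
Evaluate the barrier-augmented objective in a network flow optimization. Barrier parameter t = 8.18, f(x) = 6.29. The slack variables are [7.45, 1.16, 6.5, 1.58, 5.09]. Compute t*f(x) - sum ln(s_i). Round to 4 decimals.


Step 1: Compute log-barrier.
ln values: [2.0082, 0.1484, 1.8718, 0.4574, 1.6273]
phi = -(2.0082 + 0.1484 + 1.8718 + 0.4574 + 1.6273) = -6.1131
Step 2: Compute augmented objective.
t*f(x) = 8.18*6.29 = 51.4522
Total = 51.4522 - 6.1131 = 45.3391


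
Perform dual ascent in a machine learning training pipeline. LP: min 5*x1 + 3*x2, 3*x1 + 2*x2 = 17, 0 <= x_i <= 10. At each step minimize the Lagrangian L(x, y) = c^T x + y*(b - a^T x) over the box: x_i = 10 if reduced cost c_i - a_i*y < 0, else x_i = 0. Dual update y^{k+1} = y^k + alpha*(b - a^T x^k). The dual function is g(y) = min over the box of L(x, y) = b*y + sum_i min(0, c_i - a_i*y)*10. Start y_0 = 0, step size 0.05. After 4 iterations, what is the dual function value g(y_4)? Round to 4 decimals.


Dual ascent for LP: min 5*x1 + 3*x2, 3*x1 + 2*x2 = 17, 0 <= x_i <= 10
Step 1: y^k = 0.0, reduced costs: (5.0, 3.0)
  x^k = (0.0, 0.0), subgradient = b - a^T x = 17.0
  y^{k+1} = 0.0 + 0.05*17.0 = 0.85
Step 2: y^k = 0.85, reduced costs: (2.45, 1.3)
  x^k = (0.0, 0.0), subgradient = b - a^T x = 17.0
  y^{k+1} = 0.85 + 0.05*17.0 = 1.7
Step 3: y^k = 1.7, reduced costs: (-0.1, -0.4)
  x^k = (10.0, 10.0), subgradient = b - a^T x = -33.0
  y^{k+1} = 1.7 + 0.05*-33.0 = 0.05
Step 4: y^k = 0.05, reduced costs: (4.85, 2.9)
  x^k = (0.0, 0.0), subgradient = b - a^T x = 17.0
  y^{k+1} = 0.05 + 0.05*17.0 = 0.9
Dual objective at y_4 = 0.9: reduced costs (2.3, 1.2), box minimizer x = (0.0, 0.0)
g(y_4) = b*y + (c1 - a1*y)*x1 + (c2 - a2*y)*x2 = 17*0.9 + 2.3*0.0 + 1.2*0.0 = 15.3 + 0.0 + 0.0 = 15.3


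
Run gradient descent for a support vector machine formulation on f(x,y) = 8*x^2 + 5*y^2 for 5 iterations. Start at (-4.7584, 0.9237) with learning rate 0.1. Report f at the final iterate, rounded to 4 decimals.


Gradient descent on f(x,y) = 8*x^2 + 5*y^2.
Starting point: (-4.7584, 0.9237), alpha = 0.1
Step 1: grad_x = 2*8*-4.7584 = -76.1344, grad_y = 2*5*0.9237 = 9.237
  x_1 = -4.7584 - 0.1*-76.1344 = 2.855
  y_1 = 0.9237 - 0.1*9.237 = -0.0
Step 2: grad_x = 2*8*2.855 = 45.6806, grad_y = 2*5*-0.0 = -0.0
  x_2 = 2.855 - 0.1*45.6806 = -1.713
  y_2 = -0.0 - 0.1*-0.0 = 0.0
Step 3: grad_x = 2*8*-1.713 = -27.4084, grad_y = 2*5*0.0 = 0.0
  x_3 = -1.713 - 0.1*-27.4084 = 1.0278
  y_3 = 0.0 - 0.1*0.0 = 0.0
Step 4: grad_x = 2*8*1.0278 = 16.445, grad_y = 2*5*0.0 = 0.0
  x_4 = 1.0278 - 0.1*16.445 = -0.6167
  y_4 = 0.0 - 0.1*0.0 = 0.0
Step 5: grad_x = 2*8*-0.6167 = -9.867, grad_y = 2*5*0.0 = 0.0
  x_5 = -0.6167 - 0.1*-9.867 = 0.37
  y_5 = 0.0 - 0.1*0.0 = 0.0
f(0.37, 0.0) = 8*0.37^2 + 5*0.0^2 = 1.0953
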